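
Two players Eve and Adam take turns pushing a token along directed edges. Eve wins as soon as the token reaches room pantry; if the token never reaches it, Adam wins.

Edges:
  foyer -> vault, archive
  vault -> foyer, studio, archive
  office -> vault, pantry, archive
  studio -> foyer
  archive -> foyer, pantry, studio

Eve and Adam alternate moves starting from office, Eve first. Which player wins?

Track states (vertex, player-to-move).
A0 = {(pantry,Eve), (pantry,Adam)}
A1: add {(office,Eve), (archive,Eve)}.
(office,Eve) ∈ A1 ⇒ Eve forces the target.

Eve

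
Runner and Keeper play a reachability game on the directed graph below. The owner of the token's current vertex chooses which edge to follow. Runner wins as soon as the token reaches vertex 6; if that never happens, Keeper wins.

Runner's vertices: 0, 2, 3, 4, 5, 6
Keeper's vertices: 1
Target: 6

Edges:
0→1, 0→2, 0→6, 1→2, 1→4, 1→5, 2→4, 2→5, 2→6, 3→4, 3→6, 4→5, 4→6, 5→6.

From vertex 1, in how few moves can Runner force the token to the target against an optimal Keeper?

A0 = {6}
A1: add {0, 2, 3, 4, 5} — 0 (Runner) has 0→6; 2 (Runner) has 2→6; 3 (Runner) has 3→6; 4 (Runner) has 4→6; 5 (Runner) has 5→6.
A2: add {1} — 1 (Keeper): all of {2, 4, 5} already in.
A2 = all vertices. Fixed point.
1 enters the attractor at level 2, so Runner can force the target in 2 moves from there.

2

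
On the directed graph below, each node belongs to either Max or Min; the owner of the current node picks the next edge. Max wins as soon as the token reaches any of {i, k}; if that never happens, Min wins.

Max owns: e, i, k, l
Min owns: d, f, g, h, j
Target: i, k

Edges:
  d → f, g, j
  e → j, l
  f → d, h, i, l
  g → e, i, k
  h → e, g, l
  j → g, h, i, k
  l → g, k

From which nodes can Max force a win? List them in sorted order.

A0 = {i, k}
A1: add {l} — l (Max) has l→k.
A2: add {e} — e (Max) has e→l.
A3: add {g} — g (Min): all of {e, i, k} already in.
A4: add {h} — h (Min): all of {e, g, l} already in.
A5: add {j} — j (Min): all of {g, h, i, k} already in.
A6 = A5; e.g. d (Min) can still go to f. Fixed point.
Max's winning region = {e, g, h, i, j, k, l}.

e, g, h, i, j, k, l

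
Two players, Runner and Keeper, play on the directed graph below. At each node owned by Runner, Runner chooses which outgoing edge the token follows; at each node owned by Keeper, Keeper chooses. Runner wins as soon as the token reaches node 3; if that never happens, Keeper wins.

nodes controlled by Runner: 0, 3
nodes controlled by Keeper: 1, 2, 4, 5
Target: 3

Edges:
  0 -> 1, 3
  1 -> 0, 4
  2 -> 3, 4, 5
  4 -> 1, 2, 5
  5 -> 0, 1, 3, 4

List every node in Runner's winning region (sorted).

A0 = {3}
A1: add {0} — 0 (Runner) has 0→3.
A2 = A1; e.g. 1 (Keeper) can still go to 4. Fixed point.
Runner's winning region = {0, 3}.

0, 3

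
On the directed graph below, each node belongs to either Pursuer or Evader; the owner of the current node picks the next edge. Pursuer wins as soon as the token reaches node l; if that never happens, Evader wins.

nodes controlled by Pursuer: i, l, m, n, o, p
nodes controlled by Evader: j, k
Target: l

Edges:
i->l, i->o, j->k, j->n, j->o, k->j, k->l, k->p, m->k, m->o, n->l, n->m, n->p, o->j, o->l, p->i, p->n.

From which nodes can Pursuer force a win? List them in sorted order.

A0 = {l}
A1: add {i, n, o} — i (Pursuer) has i→l; n (Pursuer) has n→l; o (Pursuer) has o→l.
A2: add {m, p} — m (Pursuer) has m→o; p (Pursuer) has p→i.
A3 = A2; e.g. j (Evader) can still go to k. Fixed point.
Pursuer's winning region = {i, l, m, n, o, p}.

i, l, m, n, o, p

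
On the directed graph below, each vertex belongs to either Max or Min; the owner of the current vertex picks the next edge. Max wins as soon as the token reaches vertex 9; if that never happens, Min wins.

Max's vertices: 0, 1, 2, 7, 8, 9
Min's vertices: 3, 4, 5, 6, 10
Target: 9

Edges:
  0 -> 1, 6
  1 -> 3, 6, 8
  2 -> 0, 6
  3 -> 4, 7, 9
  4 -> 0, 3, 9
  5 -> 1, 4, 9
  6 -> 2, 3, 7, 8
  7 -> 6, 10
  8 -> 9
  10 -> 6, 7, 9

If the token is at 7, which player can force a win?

Min

A0 = {9}
A1: add {8} — 8 (Max) has 8→9.
A2: add {1} — 1 (Max) has 1→8.
A3: add {0} — 0 (Max) has 0→1.
A4: add {2} — 2 (Max) has 2→0.
A5 = A4; e.g. 3 (Min) can still go to 4. Fixed point.
7 never enters the attractor, so Min can avoid the target forever.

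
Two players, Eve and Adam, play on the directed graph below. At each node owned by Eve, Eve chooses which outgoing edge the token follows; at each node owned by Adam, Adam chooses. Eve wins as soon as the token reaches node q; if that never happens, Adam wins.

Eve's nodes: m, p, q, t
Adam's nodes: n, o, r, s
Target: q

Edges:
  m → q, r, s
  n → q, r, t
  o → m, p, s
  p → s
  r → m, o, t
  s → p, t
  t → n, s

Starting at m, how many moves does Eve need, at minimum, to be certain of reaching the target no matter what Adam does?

1

A0 = {q}
A1: add {m} — m (Eve) has m→q.
A2 = A1; e.g. n (Adam) can still go to r. Fixed point.
m enters the attractor at level 1, so Eve can force the target in 1 move from there.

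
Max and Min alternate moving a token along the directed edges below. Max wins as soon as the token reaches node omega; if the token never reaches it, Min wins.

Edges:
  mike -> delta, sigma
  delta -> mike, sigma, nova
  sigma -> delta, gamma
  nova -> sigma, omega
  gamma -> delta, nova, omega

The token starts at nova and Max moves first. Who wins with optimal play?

Track states (vertex, player-to-move).
A0 = {(omega,Max), (omega,Min)}
A1: add {(nova,Max), (gamma,Max)}.
(nova,Max) ∈ A1 ⇒ Max forces the target.

Max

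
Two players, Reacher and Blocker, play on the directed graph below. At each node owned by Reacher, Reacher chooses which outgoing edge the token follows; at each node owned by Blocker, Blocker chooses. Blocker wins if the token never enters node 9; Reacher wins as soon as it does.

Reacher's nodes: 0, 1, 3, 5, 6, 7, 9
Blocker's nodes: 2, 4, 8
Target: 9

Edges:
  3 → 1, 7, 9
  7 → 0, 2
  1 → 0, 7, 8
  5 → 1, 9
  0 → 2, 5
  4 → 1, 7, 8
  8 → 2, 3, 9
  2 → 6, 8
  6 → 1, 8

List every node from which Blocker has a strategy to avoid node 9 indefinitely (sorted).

2, 4, 8

A0 = {9}
A1: add {3, 5} — 3 (Reacher) has 3→9; 5 (Reacher) has 5→9.
A2: add {0} — 0 (Reacher) has 0→5.
A3: add {1, 7} — 1 (Reacher) has 1→0; 7 (Reacher) has 7→0.
A4: add {6} — 6 (Reacher) has 6→1.
A5 = A4; e.g. 2 (Blocker) can still go to 8. Fixed point.
Reacher's attractor = {0, 1, 3, 5, 6, 7, 9}; Blocker avoids the target exactly from the complement.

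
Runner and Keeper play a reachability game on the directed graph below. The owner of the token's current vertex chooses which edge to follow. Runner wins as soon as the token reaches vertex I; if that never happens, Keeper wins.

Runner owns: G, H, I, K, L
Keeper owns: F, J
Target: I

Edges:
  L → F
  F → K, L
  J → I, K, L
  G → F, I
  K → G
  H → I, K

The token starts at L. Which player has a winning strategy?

A0 = {I}
A1: add {G, H} — G (Runner) has G→I; H (Runner) has H→I.
A2: add {K} — K (Runner) has K→G.
A3 = A2; e.g. F (Keeper) can still go to L. Fixed point.
L never enters the attractor, so Keeper can avoid the target forever.

Keeper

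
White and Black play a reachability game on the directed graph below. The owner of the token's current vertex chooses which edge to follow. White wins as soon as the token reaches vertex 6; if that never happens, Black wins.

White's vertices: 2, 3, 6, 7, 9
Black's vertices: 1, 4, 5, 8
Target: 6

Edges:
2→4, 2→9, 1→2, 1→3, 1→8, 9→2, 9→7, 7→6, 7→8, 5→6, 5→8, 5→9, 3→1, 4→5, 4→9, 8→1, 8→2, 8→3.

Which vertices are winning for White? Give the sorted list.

A0 = {6}
A1: add {7} — 7 (White) has 7→6.
A2: add {9} — 9 (White) has 9→7.
A3: add {2} — 2 (White) has 2→9.
A4 = A3; e.g. 1 (Black) can still go to 3. Fixed point.
White's winning region = {2, 6, 7, 9}.

2, 6, 7, 9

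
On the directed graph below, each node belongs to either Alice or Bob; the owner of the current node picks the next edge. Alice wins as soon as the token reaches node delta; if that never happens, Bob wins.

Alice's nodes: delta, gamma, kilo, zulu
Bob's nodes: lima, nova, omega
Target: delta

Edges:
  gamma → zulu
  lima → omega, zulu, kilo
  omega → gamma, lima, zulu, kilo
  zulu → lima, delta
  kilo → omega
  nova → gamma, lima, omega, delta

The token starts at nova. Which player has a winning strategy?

Bob

A0 = {delta}
A1: add {zulu} — zulu (Alice) has zulu→delta.
A2: add {gamma} — gamma (Alice) has gamma→zulu.
A3 = A2; e.g. lima (Bob) can still go to omega. Fixed point.
nova never enters the attractor, so Bob can avoid the target forever.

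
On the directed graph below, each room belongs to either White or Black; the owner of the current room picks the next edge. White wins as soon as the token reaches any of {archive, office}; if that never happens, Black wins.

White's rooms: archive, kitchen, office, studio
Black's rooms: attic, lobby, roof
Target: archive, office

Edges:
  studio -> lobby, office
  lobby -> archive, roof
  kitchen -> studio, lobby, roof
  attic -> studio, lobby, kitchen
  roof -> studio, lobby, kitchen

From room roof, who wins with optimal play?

Black

A0 = {archive, office}
A1: add {studio} — studio (White) has studio→office.
A2: add {kitchen} — kitchen (White) has kitchen→studio.
A3 = A2; e.g. lobby (Black) can still go to roof. Fixed point.
roof never enters the attractor, so Black can avoid the target forever.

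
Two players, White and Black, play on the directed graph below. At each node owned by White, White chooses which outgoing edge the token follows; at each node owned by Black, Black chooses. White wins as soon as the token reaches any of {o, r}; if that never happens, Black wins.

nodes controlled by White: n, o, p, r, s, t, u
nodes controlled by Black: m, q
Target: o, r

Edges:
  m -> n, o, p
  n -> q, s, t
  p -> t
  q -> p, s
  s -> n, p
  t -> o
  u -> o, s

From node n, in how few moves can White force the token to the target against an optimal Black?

2

A0 = {o, r}
A1: add {t, u} — t (White) has t→o; u (White) has u→o.
A2: add {n, p} — n (White) has n→t; p (White) has p→t.
n enters the attractor at level 2, so White can force the target in 2 moves from there.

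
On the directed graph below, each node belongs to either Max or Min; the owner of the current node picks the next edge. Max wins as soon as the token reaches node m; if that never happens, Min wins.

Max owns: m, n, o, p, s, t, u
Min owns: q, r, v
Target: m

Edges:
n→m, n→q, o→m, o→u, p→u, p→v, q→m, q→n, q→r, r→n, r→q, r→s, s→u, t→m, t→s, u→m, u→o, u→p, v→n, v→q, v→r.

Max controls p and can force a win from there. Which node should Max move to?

A0 = {m}
A1: add {n, o, t, u} — n (Max) has n→m; o (Max) has o→m; t (Max) has t→m; u (Max) has u→m.
A2: add {p, s} — p (Max) has p→u; s (Max) has s→u.
A3 = A2; e.g. q (Min) can still go to r. Fixed point.
From p, successor u is in the attractor (rank 1); the other successor v is not.

u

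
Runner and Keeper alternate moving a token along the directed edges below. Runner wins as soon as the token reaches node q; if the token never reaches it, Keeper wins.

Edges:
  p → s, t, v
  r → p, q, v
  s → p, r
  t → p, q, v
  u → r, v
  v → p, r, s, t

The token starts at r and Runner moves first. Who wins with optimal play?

Track states (vertex, player-to-move).
A0 = {(q,Runner), (q,Keeper)}
A1: add {(r,Runner), (t,Runner)}.
(r,Runner) ∈ A1 ⇒ Runner forces the target.

Runner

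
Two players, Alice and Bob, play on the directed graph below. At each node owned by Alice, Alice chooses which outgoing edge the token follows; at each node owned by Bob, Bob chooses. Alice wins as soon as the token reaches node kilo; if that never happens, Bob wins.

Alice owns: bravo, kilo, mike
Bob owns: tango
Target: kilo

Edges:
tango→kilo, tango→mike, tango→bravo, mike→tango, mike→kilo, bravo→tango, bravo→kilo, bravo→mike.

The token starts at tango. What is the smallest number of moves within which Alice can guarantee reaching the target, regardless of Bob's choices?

A0 = {kilo}
A1: add {bravo, mike} — mike (Alice) has mike→kilo; bravo (Alice) has bravo→kilo.
A2: add {tango} — tango (Bob): all of {kilo, mike, bravo} already in.
A2 = all vertices. Fixed point.
tango enters the attractor at level 2, so Alice can force the target in 2 moves from there.

2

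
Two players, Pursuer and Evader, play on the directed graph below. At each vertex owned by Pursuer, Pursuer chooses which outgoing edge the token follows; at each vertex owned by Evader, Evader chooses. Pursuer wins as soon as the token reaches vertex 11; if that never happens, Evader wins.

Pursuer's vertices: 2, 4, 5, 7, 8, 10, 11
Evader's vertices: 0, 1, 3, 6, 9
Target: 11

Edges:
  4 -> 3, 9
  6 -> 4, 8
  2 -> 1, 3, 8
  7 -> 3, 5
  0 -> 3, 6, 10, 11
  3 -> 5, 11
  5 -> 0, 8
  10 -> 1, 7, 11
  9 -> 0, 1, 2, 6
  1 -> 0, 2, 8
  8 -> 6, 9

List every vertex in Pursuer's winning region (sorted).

A0 = {11}
A1: add {10} — 10 (Pursuer) has 10→11.
A2 = A1; e.g. 0 (Evader) can still go to 3. Fixed point.
Pursuer's winning region = {10, 11}.

10, 11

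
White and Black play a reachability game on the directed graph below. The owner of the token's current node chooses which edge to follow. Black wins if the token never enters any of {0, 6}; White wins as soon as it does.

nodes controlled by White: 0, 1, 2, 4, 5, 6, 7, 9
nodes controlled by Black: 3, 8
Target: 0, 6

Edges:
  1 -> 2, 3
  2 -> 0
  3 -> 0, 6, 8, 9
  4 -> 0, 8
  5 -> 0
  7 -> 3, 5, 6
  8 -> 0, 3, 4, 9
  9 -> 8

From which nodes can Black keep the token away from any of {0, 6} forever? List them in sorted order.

3, 8, 9

A0 = {0, 6}
A1: add {2, 4, 5, 7} — 2 (White) has 2→0; 4 (White) has 4→0; 5 (White) has 5→0; 7 (White) has 7→6.
A2: add {1} — 1 (White) has 1→2.
A3 = A2; e.g. 3 (Black) can still go to 8. Fixed point.
White's attractor = {0, 1, 2, 4, 5, 6, 7}; Black avoids the target exactly from the complement.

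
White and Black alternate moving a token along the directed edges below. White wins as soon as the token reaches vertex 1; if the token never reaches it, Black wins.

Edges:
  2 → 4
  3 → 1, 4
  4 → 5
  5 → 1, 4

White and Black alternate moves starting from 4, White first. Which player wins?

Track states (vertex, player-to-move).
A0 = {(1,White), (1,Black)}
A1: add {(3,White), (5,White)}.
A2: add {(4,Black)}.
A3: add {(2,White)}.
A4 = A3; e.g. (2,Black) stays out. (4,White) never enters ⇒ Black avoids the target.

Black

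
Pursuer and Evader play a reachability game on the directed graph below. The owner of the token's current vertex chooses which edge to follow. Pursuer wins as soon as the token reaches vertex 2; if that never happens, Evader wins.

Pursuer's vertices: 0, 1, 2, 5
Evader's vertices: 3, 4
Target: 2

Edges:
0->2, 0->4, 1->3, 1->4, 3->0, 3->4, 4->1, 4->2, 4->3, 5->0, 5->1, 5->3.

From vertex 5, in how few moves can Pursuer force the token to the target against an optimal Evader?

A0 = {2}
A1: add {0} — 0 (Pursuer) has 0→2.
A2: add {5} — 5 (Pursuer) has 5→0.
A3 = A2; e.g. 1 (Pursuer) has no edge into A2. Fixed point.
5 enters the attractor at level 2, so Pursuer can force the target in 2 moves from there.

2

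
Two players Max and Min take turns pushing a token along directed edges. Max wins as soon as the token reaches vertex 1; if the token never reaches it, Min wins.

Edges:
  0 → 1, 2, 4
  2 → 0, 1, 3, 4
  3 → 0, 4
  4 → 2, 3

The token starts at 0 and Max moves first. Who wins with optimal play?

Track states (vertex, player-to-move).
A0 = {(1,Max), (1,Min)}
A1: add {(0,Max), (2,Max)}.
(0,Max) ∈ A1 ⇒ Max forces the target.

Max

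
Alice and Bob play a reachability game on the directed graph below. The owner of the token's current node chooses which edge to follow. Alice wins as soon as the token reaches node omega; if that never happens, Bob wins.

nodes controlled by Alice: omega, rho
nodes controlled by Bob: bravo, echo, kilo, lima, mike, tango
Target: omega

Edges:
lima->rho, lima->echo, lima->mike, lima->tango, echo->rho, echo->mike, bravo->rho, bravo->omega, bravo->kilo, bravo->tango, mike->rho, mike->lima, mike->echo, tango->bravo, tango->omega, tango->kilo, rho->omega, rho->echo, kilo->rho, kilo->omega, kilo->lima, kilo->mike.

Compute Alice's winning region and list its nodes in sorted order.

omega, rho

A0 = {omega}
A1: add {rho} — rho (Alice) has rho→omega.
A2 = A1; e.g. bravo (Bob) can still go to kilo. Fixed point.
Alice's winning region = {omega, rho}.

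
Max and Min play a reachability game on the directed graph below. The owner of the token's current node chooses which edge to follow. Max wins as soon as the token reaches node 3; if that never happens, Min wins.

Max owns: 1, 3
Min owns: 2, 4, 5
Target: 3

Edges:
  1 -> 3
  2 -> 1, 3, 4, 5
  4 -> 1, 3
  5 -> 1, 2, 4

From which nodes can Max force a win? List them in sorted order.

A0 = {3}
A1: add {1} — 1 (Max) has 1→3.
A2: add {4} — 4 (Min): all of {1, 3} already in.
A3 = A2; e.g. 2 (Min) can still go to 5. Fixed point.
Max's winning region = {1, 3, 4}.

1, 3, 4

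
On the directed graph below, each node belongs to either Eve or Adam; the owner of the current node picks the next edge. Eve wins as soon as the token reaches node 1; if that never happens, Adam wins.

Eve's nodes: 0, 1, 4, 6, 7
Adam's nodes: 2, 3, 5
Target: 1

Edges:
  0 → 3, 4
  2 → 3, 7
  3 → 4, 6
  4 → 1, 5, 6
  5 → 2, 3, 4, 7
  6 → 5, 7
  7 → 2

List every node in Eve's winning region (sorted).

A0 = {1}
A1: add {4} — 4 (Eve) has 4→1.
A2: add {0} — 0 (Eve) has 0→4.
A3 = A2; e.g. 2 (Adam) can still go to 3. Fixed point.
Eve's winning region = {0, 1, 4}.

0, 1, 4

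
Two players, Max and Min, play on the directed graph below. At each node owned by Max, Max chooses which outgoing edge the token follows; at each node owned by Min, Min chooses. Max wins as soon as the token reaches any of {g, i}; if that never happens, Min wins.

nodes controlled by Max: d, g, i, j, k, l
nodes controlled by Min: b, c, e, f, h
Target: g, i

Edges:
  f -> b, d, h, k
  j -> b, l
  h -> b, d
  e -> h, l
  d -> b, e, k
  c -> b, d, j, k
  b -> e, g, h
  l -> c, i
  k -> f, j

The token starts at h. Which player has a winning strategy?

Min

A0 = {g, i}
A1: add {l} — l (Max) has l→i.
A2: add {j} — j (Max) has j→l.
A3: add {k} — k (Max) has k→j.
A4: add {d} — d (Max) has d→k.
A5 = A4; e.g. b (Min) can still go to e. Fixed point.
h never enters the attractor, so Min can avoid the target forever.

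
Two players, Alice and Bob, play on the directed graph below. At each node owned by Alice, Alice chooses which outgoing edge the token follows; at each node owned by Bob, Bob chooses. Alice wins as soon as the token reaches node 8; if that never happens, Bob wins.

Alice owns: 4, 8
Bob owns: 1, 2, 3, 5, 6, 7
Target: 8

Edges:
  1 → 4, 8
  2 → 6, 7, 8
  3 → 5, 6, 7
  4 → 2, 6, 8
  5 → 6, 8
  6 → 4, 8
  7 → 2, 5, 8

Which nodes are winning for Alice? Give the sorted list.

A0 = {8}
A1: add {4} — 4 (Alice) has 4→8.
A2: add {1, 6} — 1 (Bob): all of {4, 8} already in; 6 (Bob): all of {4, 8} already in.
A3: add {5} — 5 (Bob): all of {6, 8} already in.
A4 = A3; e.g. 2 (Bob) can still go to 7. Fixed point.
Alice's winning region = {1, 4, 5, 6, 8}.

1, 4, 5, 6, 8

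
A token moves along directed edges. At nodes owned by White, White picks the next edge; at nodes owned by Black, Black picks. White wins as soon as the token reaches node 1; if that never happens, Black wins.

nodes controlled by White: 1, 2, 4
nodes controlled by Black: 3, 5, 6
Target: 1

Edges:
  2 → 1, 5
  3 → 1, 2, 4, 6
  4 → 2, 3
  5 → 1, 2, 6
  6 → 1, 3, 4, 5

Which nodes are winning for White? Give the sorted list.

A0 = {1}
A1: add {2} — 2 (White) has 2→1.
A2: add {4} — 4 (White) has 4→2.
A3 = A2; e.g. 3 (Black) can still go to 6. Fixed point.
White's winning region = {1, 2, 4}.

1, 2, 4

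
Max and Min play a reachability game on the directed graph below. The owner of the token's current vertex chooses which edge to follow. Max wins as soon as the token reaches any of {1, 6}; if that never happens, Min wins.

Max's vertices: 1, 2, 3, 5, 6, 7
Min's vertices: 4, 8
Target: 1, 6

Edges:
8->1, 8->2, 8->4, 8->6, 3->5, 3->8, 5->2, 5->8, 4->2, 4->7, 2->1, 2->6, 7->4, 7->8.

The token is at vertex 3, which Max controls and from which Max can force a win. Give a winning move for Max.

A0 = {1, 6}
A1: add {2} — 2 (Max) has 2→1.
A2: add {5} — 5 (Max) has 5→2.
A3: add {3} — 3 (Max) has 3→5.
A4 = A3; e.g. 4 (Min) can still go to 7. Fixed point.
From 3, successor 5 is in the attractor (rank 2); the other successor 8 is not.

5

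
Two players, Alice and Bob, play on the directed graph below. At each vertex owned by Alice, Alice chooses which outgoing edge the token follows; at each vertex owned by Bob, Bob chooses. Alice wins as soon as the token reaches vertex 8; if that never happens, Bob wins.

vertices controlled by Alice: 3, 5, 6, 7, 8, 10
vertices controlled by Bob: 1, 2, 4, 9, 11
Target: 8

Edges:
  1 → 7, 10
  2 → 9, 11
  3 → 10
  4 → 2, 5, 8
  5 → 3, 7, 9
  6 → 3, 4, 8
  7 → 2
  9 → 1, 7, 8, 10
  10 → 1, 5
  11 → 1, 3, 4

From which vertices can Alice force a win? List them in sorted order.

6, 8

A0 = {8}
A1: add {6} — 6 (Alice) has 6→8.
A2 = A1; e.g. 1 (Bob) can still go to 7. Fixed point.
Alice's winning region = {6, 8}.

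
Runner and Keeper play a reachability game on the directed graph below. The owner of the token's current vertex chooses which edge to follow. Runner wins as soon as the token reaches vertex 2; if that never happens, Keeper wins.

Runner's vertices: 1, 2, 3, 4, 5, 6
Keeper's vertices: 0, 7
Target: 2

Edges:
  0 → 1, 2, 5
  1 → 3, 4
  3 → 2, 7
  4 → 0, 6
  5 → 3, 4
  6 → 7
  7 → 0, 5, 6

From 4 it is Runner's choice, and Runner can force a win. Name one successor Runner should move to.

0

A0 = {2}
A1: add {3} — 3 (Runner) has 3→2.
A2: add {1, 5} — 1 (Runner) has 1→3; 5 (Runner) has 5→3.
A3: add {0} — 0 (Keeper): all of {1, 2, 5} already in.
A4: add {4} — 4 (Runner) has 4→0.
A5 = A4; e.g. 6 (Runner) has no edge into A4. Fixed point.
From 4, successor 0 is in the attractor (rank 3); the other successor 6 is not.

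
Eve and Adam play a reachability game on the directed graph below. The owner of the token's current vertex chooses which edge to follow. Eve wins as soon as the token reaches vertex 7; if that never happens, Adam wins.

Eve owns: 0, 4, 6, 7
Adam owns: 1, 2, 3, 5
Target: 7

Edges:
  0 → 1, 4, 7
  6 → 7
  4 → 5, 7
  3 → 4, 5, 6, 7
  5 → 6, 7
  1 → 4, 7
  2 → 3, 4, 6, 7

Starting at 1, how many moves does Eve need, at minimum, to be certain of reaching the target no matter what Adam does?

A0 = {7}
A1: add {0, 4, 6} — 0 (Eve) has 0→7; 4 (Eve) has 4→7; 6 (Eve) has 6→7.
A2: add {1, 5} — 1 (Adam): all of {4, 7} already in; 5 (Adam): all of {6, 7} already in.
1 enters the attractor at level 2, so Eve can force the target in 2 moves from there.

2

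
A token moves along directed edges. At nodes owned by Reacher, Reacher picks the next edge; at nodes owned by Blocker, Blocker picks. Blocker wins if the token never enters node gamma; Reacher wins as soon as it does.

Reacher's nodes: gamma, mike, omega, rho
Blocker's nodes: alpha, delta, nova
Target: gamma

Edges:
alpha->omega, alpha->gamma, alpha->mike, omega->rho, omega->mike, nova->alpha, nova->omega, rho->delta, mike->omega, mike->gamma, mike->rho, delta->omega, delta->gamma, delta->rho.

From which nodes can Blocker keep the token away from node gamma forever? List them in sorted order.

delta, rho

A0 = {gamma}
A1: add {mike} — mike (Reacher) has mike→gamma.
A2: add {omega} — omega (Reacher) has omega→mike.
A3: add {alpha} — alpha (Blocker): all of {omega, gamma, mike} already in.
A4: add {nova} — nova (Blocker): all of {alpha, omega} already in.
A5 = A4; e.g. rho (Reacher) has no edge into A4. Fixed point.
Reacher's attractor = {alpha, gamma, mike, nova, omega}; Blocker avoids the target exactly from the complement.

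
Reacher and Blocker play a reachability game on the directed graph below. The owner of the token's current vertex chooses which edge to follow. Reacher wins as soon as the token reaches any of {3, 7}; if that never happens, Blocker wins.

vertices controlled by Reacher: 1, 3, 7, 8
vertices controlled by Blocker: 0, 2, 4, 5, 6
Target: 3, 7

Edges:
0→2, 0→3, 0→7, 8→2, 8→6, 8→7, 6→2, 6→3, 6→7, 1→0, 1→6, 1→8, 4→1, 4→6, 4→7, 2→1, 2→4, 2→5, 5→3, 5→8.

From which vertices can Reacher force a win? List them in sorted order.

A0 = {3, 7}
A1: add {8} — 8 (Reacher) has 8→7.
A2: add {1, 5} — 1 (Reacher) has 1→8; 5 (Blocker): all of {3, 8} already in.
A3 = A2; e.g. 0 (Blocker) can still go to 2. Fixed point.
Reacher's winning region = {1, 3, 5, 7, 8}.

1, 3, 5, 7, 8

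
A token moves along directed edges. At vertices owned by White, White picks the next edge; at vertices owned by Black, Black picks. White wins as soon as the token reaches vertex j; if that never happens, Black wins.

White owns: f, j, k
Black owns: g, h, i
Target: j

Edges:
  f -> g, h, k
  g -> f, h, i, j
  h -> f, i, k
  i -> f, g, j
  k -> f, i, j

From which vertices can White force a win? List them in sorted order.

A0 = {j}
A1: add {k} — k (White) has k→j.
A2: add {f} — f (White) has f→k.
A3 = A2; e.g. g (Black) can still go to h. Fixed point.
White's winning region = {f, j, k}.

f, j, k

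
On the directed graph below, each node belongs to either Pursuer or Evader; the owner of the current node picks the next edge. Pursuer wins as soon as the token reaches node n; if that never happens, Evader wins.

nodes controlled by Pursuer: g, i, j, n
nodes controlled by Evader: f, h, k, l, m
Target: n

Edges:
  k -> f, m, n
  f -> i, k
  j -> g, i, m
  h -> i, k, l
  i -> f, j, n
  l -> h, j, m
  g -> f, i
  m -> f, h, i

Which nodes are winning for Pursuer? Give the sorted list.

A0 = {n}
A1: add {i} — i (Pursuer) has i→n.
A2: add {g, j} — g (Pursuer) has g→i; j (Pursuer) has j→i.
A3 = A2; e.g. f (Evader) can still go to k. Fixed point.
Pursuer's winning region = {g, i, j, n}.

g, i, j, n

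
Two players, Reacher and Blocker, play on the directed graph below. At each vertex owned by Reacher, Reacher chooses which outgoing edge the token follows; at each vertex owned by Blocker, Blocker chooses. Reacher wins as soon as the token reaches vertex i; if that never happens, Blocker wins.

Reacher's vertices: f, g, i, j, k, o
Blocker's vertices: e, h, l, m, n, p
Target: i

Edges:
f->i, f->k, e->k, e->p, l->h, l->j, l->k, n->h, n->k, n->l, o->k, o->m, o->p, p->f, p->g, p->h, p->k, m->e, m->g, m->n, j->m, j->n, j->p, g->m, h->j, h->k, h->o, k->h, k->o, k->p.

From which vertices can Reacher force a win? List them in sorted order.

f, i

A0 = {i}
A1: add {f} — f (Reacher) has f→i.
A2 = A1; e.g. e (Blocker) can still go to k. Fixed point.
Reacher's winning region = {f, i}.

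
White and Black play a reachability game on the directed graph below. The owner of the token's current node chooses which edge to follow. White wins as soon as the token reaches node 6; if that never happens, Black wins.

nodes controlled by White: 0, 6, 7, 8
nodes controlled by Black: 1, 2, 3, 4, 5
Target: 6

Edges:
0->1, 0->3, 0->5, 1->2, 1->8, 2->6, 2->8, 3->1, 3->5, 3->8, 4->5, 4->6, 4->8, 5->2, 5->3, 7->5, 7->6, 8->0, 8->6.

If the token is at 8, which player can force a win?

White

A0 = {6}
A1: add {7, 8} — 7 (White) has 7→6; 8 (White) has 8→6.
8 ∈ A1, so White can force the target.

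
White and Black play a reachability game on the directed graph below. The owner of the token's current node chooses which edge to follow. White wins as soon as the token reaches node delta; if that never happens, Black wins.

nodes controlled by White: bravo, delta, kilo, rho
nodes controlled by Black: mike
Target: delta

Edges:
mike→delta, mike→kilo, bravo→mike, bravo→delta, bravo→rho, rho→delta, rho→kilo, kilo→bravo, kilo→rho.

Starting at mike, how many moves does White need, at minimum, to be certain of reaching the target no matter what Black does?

A0 = {delta}
A1: add {bravo, rho} — bravo (White) has bravo→delta; rho (White) has rho→delta.
A2: add {kilo} — kilo (White) has kilo→bravo.
A3: add {mike} — mike (Black): all of {delta, kilo} already in.
A3 = all vertices. Fixed point.
mike enters the attractor at level 3, so White can force the target in 3 moves from there.

3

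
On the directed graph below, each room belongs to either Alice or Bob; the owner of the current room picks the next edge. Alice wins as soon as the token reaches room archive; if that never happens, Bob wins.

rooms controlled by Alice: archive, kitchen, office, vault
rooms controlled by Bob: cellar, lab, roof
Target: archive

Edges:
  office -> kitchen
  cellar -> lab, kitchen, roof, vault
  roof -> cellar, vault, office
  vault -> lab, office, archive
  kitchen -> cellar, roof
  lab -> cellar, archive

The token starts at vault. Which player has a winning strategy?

Alice

A0 = {archive}
A1: add {vault} — vault (Alice) has vault→archive.
A2 = A1; e.g. cellar (Bob) can still go to lab. Fixed point.
vault ∈ A1, so Alice can force the target.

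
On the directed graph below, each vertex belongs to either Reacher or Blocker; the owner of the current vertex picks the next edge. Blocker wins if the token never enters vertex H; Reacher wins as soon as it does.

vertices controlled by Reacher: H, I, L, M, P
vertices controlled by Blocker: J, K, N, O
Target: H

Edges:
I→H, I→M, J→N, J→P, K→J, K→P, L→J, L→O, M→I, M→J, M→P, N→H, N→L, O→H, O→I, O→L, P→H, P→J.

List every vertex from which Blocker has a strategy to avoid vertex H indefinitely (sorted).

A0 = {H}
A1: add {I, P} — I (Reacher) has I→H; P (Reacher) has P→H.
A2: add {M} — M (Reacher) has M→I.
A3 = A2; e.g. J (Blocker) can still go to N. Fixed point.
Reacher's attractor = {H, I, M, P}; Blocker avoids the target exactly from the complement.

J, K, L, N, O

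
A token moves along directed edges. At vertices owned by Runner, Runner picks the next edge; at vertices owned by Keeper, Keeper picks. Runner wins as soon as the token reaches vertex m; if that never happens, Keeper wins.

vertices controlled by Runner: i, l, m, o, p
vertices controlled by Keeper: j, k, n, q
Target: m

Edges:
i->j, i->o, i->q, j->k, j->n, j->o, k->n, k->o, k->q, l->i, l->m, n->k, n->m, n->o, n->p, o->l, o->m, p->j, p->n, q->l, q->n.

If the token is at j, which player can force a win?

A0 = {m}
A1: add {l, o} — l (Runner) has l→m; o (Runner) has o→m.
A2: add {i} — i (Runner) has i→o.
A3 = A2; e.g. j (Keeper) can still go to k. Fixed point.
j never enters the attractor, so Keeper can avoid the target forever.

Keeper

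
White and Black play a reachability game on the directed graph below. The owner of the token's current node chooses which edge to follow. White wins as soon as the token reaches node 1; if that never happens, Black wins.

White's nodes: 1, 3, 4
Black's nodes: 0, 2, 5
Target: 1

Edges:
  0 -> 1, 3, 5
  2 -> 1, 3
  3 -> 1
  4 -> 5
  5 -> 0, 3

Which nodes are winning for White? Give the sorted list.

A0 = {1}
A1: add {3} — 3 (White) has 3→1.
A2: add {2} — 2 (Black): all of {1, 3} already in.
A3 = A2; e.g. 0 (Black) can still go to 5. Fixed point.
White's winning region = {1, 2, 3}.

1, 2, 3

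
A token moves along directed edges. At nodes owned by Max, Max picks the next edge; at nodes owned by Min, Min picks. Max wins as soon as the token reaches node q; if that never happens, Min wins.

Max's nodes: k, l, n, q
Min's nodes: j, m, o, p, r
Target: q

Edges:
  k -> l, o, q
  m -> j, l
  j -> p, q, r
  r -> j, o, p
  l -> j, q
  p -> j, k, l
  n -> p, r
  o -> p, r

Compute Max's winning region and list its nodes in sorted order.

k, l, q

A0 = {q}
A1: add {k, l} — k (Max) has k→q; l (Max) has l→q.
A2 = A1; e.g. j (Min) can still go to p. Fixed point.
Max's winning region = {k, l, q}.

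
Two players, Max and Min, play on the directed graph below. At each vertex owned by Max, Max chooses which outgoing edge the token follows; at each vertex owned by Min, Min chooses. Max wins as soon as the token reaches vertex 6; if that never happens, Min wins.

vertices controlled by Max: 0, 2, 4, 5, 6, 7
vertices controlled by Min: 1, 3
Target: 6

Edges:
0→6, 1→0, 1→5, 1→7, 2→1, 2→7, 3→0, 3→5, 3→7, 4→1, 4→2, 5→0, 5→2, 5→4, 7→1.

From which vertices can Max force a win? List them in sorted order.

0, 5, 6

A0 = {6}
A1: add {0} — 0 (Max) has 0→6.
A2: add {5} — 5 (Max) has 5→0.
A3 = A2; e.g. 1 (Min) can still go to 7. Fixed point.
Max's winning region = {0, 5, 6}.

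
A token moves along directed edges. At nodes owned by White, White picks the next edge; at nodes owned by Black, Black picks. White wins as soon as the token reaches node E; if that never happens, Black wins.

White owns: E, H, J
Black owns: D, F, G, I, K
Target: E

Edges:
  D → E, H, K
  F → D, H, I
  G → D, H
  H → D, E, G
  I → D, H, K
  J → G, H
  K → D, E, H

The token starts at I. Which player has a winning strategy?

Black

A0 = {E}
A1: add {H} — H (White) has H→E.
A2: add {J} — J (White) has J→H.
A3 = A2; e.g. D (Black) can still go to K. Fixed point.
I never enters the attractor, so Black can avoid the target forever.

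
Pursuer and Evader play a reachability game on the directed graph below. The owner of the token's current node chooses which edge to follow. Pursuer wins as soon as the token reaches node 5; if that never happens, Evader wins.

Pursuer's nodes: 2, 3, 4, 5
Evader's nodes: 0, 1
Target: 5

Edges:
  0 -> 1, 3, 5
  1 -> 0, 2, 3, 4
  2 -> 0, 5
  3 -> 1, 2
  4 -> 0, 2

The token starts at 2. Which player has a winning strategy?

Pursuer

A0 = {5}
A1: add {2} — 2 (Pursuer) has 2→5.
2 ∈ A1, so Pursuer can force the target.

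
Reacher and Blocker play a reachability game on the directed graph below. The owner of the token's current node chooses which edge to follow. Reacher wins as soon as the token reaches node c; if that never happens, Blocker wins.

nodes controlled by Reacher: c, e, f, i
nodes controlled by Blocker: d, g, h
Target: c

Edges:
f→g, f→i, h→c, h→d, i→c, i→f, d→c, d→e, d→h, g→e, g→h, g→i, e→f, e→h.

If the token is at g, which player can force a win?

Blocker

A0 = {c}
A1: add {i} — i (Reacher) has i→c.
A2: add {f} — f (Reacher) has f→i.
A3: add {e} — e (Reacher) has e→f.
A4 = A3; e.g. d (Blocker) can still go to h. Fixed point.
g never enters the attractor, so Blocker can avoid the target forever.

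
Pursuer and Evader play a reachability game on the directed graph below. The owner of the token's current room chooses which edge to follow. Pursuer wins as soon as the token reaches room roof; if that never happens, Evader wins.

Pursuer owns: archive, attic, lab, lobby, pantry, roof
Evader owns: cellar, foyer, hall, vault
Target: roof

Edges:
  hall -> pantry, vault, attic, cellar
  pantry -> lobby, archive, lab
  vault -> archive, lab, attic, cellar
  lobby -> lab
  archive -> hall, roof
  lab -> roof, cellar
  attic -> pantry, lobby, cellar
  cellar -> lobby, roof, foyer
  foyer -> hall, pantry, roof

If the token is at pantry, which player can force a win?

Pursuer

A0 = {roof}
A1: add {archive, lab} — archive (Pursuer) has archive→roof; lab (Pursuer) has lab→roof.
A2: add {lobby, pantry} — pantry (Pursuer) has pantry→archive; lobby (Pursuer) has lobby→lab.
pantry ∈ A2, so Pursuer can force the target.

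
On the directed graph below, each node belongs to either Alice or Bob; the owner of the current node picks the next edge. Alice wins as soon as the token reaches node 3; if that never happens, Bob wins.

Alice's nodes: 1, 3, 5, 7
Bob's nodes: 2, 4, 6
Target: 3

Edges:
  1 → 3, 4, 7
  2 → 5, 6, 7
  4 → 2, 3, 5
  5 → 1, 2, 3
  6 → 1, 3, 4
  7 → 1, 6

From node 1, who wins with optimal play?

Alice

A0 = {3}
A1: add {1, 5} — 1 (Alice) has 1→3; 5 (Alice) has 5→3.
1 ∈ A1, so Alice can force the target.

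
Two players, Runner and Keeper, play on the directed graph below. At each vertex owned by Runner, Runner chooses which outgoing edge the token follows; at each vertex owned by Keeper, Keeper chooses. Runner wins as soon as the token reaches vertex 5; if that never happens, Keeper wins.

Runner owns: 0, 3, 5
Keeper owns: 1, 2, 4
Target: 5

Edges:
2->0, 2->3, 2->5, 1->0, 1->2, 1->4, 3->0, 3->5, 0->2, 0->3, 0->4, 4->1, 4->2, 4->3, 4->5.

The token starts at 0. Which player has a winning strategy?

Runner

A0 = {5}
A1: add {3} — 3 (Runner) has 3→5.
A2: add {0} — 0 (Runner) has 0→3.
0 ∈ A2, so Runner can force the target.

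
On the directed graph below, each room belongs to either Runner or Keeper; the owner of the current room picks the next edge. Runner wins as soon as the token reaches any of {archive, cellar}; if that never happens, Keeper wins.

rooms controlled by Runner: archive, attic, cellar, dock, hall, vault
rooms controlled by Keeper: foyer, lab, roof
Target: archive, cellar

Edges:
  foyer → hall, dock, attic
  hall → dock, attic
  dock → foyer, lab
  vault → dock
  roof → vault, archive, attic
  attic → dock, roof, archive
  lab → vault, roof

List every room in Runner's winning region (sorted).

A0 = {archive, cellar}
A1: add {attic} — attic (Runner) has attic→archive.
A2: add {hall} — hall (Runner) has hall→attic.
A3 = A2; e.g. foyer (Keeper) can still go to dock. Fixed point.
Runner's winning region = {archive, attic, cellar, hall}.

archive, attic, cellar, hall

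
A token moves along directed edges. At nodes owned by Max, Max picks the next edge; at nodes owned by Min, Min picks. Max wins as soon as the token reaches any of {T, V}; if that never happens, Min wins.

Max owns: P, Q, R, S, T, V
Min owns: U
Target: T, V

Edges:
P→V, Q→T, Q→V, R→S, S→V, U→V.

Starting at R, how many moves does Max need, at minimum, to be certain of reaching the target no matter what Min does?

2

A0 = {T, V}
A1: add {P, Q, S, U} — P (Max) has P→V; Q (Max) has Q→T; S (Max) has S→V; U (Min): all of {V} already in.
A2: add {R} — R (Max) has R→S.
A2 = all vertices. Fixed point.
R enters the attractor at level 2, so Max can force the target in 2 moves from there.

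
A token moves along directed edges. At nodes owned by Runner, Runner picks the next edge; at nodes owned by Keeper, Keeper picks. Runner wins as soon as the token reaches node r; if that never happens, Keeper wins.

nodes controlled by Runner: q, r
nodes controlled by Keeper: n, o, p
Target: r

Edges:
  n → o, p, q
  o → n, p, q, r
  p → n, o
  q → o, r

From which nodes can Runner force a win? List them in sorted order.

q, r

A0 = {r}
A1: add {q} — q (Runner) has q→r.
A2 = A1; e.g. n (Keeper) can still go to o. Fixed point.
Runner's winning region = {q, r}.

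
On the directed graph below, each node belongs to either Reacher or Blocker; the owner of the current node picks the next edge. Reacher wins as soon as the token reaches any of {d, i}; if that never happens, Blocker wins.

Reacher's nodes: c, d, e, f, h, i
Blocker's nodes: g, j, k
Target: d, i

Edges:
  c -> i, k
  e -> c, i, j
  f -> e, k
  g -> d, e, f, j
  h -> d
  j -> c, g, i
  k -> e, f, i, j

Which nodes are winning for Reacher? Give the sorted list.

c, d, e, f, h, i

A0 = {d, i}
A1: add {c, e, h} — c (Reacher) has c→i; e (Reacher) has e→i; h (Reacher) has h→d.
A2: add {f} — f (Reacher) has f→e.
A3 = A2; e.g. g (Blocker) can still go to j. Fixed point.
Reacher's winning region = {c, d, e, f, h, i}.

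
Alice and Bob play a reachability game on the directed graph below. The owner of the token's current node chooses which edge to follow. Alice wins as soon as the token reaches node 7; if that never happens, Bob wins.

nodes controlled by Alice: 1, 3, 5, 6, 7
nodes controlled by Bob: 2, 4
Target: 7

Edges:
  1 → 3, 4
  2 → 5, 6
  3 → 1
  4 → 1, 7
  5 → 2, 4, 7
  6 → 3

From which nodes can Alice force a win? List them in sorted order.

5, 7

A0 = {7}
A1: add {5} — 5 (Alice) has 5→7.
A2 = A1; e.g. 1 (Alice) has no edge into A1. Fixed point.
Alice's winning region = {5, 7}.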